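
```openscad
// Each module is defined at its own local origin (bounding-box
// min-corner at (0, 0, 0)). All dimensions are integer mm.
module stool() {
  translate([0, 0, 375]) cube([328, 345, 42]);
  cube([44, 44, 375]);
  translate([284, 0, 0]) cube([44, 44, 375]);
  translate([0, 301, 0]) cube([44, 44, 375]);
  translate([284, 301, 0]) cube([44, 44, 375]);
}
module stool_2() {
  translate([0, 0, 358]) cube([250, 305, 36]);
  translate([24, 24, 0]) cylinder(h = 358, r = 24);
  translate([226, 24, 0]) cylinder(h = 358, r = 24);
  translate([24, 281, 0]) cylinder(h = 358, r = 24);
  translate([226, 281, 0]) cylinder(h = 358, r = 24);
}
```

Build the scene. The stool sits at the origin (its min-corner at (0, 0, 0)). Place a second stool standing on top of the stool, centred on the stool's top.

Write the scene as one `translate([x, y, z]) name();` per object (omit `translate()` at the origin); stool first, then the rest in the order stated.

stool();
translate([39, 20, 417]) stool_2();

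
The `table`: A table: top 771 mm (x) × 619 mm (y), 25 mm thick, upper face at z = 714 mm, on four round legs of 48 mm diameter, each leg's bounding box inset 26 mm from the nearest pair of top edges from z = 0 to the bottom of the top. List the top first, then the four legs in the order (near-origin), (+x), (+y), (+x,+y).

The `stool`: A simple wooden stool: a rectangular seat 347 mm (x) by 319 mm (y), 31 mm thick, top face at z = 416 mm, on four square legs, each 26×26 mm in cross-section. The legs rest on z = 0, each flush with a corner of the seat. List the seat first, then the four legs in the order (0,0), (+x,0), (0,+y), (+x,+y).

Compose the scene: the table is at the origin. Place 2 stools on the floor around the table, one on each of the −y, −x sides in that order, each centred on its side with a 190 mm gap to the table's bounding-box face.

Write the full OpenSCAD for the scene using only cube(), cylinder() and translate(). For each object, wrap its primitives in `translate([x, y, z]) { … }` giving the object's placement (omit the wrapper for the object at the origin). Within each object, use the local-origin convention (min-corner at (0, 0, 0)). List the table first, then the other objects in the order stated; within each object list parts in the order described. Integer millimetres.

translate([0, 0, 689]) cube([771, 619, 25]);
translate([50, 50, 0]) cylinder(h = 689, r = 24);
translate([721, 50, 0]) cylinder(h = 689, r = 24);
translate([50, 569, 0]) cylinder(h = 689, r = 24);
translate([721, 569, 0]) cylinder(h = 689, r = 24);
translate([212, -509, 0]) {
  translate([0, 0, 385]) cube([347, 319, 31]);
  cube([26, 26, 385]);
  translate([321, 0, 0]) cube([26, 26, 385]);
  translate([0, 293, 0]) cube([26, 26, 385]);
  translate([321, 293, 0]) cube([26, 26, 385]);
}
translate([-537, 150, 0]) {
  translate([0, 0, 385]) cube([347, 319, 31]);
  cube([26, 26, 385]);
  translate([321, 0, 0]) cube([26, 26, 385]);
  translate([0, 293, 0]) cube([26, 26, 385]);
  translate([321, 293, 0]) cube([26, 26, 385]);
}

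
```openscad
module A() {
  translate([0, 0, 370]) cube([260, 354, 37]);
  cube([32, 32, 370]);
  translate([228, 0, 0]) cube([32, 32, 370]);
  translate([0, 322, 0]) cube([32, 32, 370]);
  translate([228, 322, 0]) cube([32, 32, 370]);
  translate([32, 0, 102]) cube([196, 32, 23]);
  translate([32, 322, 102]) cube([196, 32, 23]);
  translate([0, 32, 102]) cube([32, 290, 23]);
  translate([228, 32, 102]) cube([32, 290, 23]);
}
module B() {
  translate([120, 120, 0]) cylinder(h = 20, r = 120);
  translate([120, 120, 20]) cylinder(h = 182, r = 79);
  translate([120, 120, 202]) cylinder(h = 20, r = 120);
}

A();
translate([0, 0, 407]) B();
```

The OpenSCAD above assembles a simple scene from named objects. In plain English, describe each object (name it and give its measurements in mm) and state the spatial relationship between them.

A is a four-legged stool. The seat is 260×354 mm, 37 mm thick, top at z = 407 mm. It stands on four square legs, each 32×32 mm in cross-section, from z = 0 to the seat underside, each flush with a corner of the seat. Four stretchers, 32 mm wide and 23 mm tall, connect adjacent legs with their undersides at z = 102 mm, each running between the inner faces of the legs it joins and aligned with the legs' outer faces on the other axis.

B is a spool: two coaxial disc flanges of radius 120 mm and thickness 20 mm, joined by a core cylinder of radius 79 mm and height 182 mm. The lower flange rests on z = 0 and the three cylinders share a vertical axis.

The spool is on top of the stool.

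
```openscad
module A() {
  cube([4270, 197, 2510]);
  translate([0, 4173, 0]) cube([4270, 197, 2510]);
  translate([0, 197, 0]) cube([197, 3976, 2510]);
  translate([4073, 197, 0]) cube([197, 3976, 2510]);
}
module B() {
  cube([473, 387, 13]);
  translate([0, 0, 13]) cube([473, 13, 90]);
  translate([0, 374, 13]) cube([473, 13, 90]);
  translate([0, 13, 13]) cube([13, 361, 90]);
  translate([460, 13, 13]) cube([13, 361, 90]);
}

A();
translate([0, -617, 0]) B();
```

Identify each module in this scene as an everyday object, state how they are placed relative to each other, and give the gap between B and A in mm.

A is a house frame. B is an open box. The open box is on the floor beside the house frame on its −y side. The gap between the open box and the house frame is 230 mm.

The open box's nearest face is 230 mm from the house frame's −y face.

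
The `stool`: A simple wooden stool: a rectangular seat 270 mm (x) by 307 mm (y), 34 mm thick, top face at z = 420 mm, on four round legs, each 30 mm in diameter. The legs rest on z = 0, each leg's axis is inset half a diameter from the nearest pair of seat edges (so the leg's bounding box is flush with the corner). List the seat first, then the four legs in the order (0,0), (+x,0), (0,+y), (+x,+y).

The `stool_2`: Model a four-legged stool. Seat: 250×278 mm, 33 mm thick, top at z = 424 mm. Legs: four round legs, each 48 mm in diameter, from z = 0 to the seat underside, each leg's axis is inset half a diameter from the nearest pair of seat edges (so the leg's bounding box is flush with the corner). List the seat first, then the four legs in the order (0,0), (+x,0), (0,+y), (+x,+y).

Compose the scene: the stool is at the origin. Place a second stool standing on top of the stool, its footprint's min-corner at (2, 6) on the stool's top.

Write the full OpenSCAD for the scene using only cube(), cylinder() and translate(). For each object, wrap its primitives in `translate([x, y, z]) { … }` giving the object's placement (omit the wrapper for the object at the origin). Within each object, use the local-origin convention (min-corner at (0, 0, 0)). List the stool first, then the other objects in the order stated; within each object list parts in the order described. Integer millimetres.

translate([0, 0, 386]) cube([270, 307, 34]);
translate([15, 15, 0]) cylinder(h = 386, r = 15);
translate([255, 15, 0]) cylinder(h = 386, r = 15);
translate([15, 292, 0]) cylinder(h = 386, r = 15);
translate([255, 292, 0]) cylinder(h = 386, r = 15);
translate([2, 6, 420]) {
  translate([0, 0, 391]) cube([250, 278, 33]);
  translate([24, 24, 0]) cylinder(h = 391, r = 24);
  translate([226, 24, 0]) cylinder(h = 391, r = 24);
  translate([24, 254, 0]) cylinder(h = 391, r = 24);
  translate([226, 254, 0]) cylinder(h = 391, r = 24);
}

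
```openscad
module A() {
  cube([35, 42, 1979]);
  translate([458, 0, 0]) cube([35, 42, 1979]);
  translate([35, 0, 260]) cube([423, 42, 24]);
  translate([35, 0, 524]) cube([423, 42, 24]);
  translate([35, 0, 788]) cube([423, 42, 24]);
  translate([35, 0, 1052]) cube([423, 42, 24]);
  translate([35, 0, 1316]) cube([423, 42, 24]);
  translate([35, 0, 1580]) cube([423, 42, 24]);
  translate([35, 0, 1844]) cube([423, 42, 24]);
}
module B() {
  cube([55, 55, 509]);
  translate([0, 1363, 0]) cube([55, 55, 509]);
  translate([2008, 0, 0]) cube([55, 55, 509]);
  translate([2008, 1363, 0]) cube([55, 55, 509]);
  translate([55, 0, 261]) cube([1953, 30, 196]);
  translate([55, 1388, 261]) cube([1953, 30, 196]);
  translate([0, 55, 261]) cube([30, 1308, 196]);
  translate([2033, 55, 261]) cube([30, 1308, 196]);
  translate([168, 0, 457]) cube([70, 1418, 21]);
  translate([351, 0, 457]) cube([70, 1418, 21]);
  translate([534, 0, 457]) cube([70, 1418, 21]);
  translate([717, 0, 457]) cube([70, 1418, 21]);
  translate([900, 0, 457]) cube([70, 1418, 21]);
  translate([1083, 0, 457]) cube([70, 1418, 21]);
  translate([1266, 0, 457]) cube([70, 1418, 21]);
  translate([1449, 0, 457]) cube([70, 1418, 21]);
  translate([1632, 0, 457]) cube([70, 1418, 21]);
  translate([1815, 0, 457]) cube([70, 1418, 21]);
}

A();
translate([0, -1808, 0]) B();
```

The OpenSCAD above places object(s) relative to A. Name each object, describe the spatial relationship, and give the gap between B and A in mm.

The bed frame's nearest face is 390 mm from the ladder's −y face.

A is a ladder. B is a bed frame. The bed frame is on the floor beside the ladder on its −y side. The gap between the bed frame and the ladder is 390 mm.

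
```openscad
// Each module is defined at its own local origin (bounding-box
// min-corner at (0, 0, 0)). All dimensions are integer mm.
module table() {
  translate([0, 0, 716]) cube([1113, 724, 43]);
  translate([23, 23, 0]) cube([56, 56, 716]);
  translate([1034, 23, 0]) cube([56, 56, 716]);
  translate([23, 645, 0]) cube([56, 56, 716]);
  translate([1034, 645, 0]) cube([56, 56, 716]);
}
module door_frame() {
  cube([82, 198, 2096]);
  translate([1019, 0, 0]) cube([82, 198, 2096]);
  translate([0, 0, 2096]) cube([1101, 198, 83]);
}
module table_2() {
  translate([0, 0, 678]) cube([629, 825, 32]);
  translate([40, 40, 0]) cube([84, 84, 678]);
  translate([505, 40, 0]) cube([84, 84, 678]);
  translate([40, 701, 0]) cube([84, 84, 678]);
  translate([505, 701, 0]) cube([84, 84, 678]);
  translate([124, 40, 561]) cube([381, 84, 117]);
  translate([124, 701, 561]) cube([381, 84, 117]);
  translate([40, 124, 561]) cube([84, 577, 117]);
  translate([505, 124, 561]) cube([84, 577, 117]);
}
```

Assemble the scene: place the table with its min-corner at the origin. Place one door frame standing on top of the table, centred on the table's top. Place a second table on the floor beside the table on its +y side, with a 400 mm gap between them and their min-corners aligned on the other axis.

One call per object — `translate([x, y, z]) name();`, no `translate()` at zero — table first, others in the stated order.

table();
translate([6, 263, 759]) door_frame();
translate([0, 1124, 0]) table_2();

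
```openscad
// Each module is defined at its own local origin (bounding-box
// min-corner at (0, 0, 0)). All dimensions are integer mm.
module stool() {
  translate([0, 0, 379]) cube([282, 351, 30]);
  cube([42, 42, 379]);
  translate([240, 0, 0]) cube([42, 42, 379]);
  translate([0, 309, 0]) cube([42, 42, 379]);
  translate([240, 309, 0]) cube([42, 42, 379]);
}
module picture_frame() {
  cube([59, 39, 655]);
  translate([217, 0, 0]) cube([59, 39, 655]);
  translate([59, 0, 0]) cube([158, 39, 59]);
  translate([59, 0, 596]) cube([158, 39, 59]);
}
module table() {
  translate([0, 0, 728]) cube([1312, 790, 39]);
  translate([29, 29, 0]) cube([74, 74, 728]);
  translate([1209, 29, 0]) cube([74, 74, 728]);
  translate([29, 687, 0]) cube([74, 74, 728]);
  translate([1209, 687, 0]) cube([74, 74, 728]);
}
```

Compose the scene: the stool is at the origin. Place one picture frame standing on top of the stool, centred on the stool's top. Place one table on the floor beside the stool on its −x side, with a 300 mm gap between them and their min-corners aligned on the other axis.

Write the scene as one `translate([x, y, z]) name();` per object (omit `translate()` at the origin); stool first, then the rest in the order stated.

stool();
translate([3, 156, 409]) picture_frame();
translate([-1612, 0, 0]) table();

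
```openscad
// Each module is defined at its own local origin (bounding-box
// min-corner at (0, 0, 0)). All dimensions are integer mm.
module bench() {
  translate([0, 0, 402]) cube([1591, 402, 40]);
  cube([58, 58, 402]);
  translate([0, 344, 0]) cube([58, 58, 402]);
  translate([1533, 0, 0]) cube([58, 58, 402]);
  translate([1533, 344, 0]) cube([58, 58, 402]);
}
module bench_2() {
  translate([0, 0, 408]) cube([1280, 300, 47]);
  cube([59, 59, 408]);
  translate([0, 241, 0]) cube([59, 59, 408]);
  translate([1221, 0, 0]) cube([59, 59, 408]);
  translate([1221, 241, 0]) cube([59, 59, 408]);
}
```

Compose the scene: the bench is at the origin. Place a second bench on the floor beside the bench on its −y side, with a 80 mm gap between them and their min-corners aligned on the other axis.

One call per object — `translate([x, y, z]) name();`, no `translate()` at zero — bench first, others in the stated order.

bench();
translate([0, -380, 0]) bench_2();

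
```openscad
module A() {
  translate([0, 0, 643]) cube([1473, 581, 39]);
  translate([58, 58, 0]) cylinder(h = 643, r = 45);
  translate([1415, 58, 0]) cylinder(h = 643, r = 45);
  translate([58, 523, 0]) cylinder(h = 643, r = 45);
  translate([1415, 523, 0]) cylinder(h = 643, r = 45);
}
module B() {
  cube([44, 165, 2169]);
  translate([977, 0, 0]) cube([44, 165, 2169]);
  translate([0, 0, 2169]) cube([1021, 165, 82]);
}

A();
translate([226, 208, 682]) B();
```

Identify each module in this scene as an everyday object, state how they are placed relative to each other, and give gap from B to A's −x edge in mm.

A is a table. B is a door frame. The door frame is on top of the table, centred. The gap from the door frame to the table's −x edge is 226 mm.

The door frame's min-x is at 226; the table's min-x is 0; gap = 226 mm.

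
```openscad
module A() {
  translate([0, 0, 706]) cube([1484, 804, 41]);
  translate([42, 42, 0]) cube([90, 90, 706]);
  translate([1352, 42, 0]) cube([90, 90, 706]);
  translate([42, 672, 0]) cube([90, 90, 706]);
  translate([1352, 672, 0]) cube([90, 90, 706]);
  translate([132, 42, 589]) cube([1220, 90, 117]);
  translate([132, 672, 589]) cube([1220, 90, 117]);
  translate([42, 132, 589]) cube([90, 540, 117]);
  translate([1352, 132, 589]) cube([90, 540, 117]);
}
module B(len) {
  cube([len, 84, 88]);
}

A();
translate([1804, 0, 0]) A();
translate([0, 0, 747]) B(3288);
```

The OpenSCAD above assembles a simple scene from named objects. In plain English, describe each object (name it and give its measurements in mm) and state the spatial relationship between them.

A is a rectangular dining table. The top is 1484×804×41 mm with its upper surface at z = 747 mm. It stands on four 90×90 mm square legs, each inset 42 mm from the nearest pair of top edges, running from the floor to the underside of the top. Four apron rails, 90 mm thick and 117 mm tall, run between adjacent legs with their top edges flush with the underside of the top and their outer faces flush with the legs' outer faces.

B is a rectangular beam 3288 mm long (x), 84 mm deep (y), 88 mm thick (z).

The beam spans the tops of two tables placed 320 mm apart, resting at z = 747 mm.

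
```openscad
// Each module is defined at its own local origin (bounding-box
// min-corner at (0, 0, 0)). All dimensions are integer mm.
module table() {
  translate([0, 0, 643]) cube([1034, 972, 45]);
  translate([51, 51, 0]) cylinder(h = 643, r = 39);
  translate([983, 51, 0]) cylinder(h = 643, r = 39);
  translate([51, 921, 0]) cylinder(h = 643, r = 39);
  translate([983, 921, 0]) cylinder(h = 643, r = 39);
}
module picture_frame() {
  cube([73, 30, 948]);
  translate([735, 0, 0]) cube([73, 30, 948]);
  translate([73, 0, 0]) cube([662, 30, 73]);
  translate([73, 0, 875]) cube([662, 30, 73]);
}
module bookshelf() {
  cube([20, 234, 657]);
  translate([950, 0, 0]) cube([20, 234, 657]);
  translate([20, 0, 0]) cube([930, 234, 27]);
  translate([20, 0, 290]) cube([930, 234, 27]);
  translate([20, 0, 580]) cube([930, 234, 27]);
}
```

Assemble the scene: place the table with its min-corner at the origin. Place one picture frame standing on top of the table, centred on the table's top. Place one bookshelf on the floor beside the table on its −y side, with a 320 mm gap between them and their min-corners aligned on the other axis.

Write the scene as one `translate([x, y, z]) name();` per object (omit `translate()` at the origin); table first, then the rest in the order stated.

table();
translate([113, 471, 688]) picture_frame();
translate([0, -554, 0]) bookshelf();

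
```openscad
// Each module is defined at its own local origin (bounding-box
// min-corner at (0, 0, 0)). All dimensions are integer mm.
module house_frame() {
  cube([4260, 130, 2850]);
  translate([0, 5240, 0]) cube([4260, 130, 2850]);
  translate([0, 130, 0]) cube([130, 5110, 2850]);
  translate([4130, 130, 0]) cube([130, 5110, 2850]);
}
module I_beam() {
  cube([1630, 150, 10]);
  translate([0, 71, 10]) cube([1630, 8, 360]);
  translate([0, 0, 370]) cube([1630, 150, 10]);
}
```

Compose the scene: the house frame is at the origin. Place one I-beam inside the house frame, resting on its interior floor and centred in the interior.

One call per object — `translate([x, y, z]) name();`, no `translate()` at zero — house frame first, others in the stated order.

house_frame();
translate([1315, 2610, 0]) I_beam();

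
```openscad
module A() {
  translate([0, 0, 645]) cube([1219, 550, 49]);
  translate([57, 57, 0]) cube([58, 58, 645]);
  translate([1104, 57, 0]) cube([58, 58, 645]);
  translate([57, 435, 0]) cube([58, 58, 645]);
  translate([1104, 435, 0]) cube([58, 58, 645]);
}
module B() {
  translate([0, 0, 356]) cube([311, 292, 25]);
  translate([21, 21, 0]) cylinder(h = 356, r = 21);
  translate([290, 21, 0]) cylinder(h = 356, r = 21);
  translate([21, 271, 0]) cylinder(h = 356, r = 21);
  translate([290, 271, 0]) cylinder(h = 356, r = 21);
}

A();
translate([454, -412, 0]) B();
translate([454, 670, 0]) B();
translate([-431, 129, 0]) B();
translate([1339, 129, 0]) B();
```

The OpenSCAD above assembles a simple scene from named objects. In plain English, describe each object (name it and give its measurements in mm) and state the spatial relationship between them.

A is a table: top 1219 mm (x) × 550 mm (y), 49 mm thick, upper face at z = 694 mm, on four 58×58 mm square legs, each inset 57 mm from the nearest pair of top edges, running from z = 0 to the bottom of the top.

B is a four-legged stool. The seat is a 311×292×25 mm slab whose top surface is at z = 381 mm; four round legs, each 42 mm in diameter, run from the floor (z = 0) to the underside of the seat, each leg's axis is inset half a diameter from the nearest pair of seat edges (so the leg's bounding box is flush with the corner).

Four stools sit around the table at the −y, +y, −x, +x sides.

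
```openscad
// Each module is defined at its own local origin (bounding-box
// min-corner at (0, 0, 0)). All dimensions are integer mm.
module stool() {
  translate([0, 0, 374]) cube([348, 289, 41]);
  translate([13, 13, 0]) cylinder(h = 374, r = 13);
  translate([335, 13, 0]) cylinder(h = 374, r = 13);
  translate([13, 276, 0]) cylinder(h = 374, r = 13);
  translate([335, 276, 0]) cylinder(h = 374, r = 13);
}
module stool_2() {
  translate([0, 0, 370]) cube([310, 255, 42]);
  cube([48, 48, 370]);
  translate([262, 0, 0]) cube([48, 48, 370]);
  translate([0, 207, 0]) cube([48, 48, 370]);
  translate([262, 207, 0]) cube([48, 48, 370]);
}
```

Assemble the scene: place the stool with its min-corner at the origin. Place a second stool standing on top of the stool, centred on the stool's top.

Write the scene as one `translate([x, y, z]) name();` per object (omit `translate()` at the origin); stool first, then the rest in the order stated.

stool();
translate([19, 17, 415]) stool_2();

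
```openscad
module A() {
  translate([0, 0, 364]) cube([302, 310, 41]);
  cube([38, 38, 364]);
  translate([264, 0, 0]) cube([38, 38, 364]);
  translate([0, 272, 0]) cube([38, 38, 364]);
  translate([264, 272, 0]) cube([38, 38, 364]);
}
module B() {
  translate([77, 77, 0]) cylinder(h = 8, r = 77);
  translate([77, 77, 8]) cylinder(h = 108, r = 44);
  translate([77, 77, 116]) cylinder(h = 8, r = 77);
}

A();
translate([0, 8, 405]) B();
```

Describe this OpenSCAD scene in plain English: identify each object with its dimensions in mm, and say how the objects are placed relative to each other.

A is a simple wooden stool: a rectangular seat 302 mm (x) by 310 mm (y), 41 mm thick, top face at z = 405 mm, on four square legs, each 38×38 mm in cross-section. The legs rest on z = 0, each flush with a corner of the seat.

B is a spool: two coaxial disc flanges of radius 77 mm and thickness 8 mm, joined by a core cylinder of radius 44 mm and height 108 mm. The lower flange rests on z = 0 and the three cylinders share a vertical axis.

The spool is on top of the stool.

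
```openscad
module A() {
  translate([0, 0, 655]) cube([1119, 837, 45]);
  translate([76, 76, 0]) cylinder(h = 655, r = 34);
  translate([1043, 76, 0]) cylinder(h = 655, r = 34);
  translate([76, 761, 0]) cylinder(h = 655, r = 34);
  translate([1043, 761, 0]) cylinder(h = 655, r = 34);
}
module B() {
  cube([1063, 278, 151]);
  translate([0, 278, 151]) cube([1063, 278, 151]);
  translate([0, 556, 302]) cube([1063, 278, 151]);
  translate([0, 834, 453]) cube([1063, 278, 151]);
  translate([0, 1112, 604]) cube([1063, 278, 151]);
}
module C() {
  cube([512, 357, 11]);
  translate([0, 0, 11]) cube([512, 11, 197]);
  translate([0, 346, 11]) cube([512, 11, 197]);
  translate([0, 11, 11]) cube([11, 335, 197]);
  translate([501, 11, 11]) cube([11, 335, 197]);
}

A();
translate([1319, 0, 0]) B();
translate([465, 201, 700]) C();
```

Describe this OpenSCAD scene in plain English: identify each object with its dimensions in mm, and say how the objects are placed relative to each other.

A is a table with a 1119×837 mm rectangular top, 45 mm thick, top surface at z = 700 mm, supported by four round legs of 68 mm diameter, each leg's bounding box inset 42 mm from the nearest pair of top edges, running from the floor.

B is a straight staircase of 5 solid steps. Each step is 1063 mm wide (x), 278 mm deep (y, the going) and 151 mm tall (the rise). The first step rests on the floor; each subsequent step sits one going further in +y and one rise higher in +z, directly behind and above the previous step with no overlap.

C is an open storage box with external size 512×357×208 mm and wall thickness 11 mm (the base is also 11 mm thick). The base covers the whole footprint; the four walls stand on the base, with the y-facing walls full-width and the x-facing walls fitting between their inner faces.

The staircase is on the floor beside the table on its +x side. The open box is on top of the table.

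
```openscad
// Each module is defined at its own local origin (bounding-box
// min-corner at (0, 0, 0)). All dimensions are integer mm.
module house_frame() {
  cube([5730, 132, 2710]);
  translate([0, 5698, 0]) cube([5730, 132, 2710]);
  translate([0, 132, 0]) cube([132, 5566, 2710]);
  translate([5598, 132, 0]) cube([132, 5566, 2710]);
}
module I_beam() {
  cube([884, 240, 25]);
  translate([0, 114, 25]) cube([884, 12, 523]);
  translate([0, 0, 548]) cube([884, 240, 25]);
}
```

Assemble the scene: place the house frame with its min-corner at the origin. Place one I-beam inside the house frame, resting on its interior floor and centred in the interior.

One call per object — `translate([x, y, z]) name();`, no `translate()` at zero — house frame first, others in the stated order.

house_frame();
translate([2423, 2795, 0]) I_beam();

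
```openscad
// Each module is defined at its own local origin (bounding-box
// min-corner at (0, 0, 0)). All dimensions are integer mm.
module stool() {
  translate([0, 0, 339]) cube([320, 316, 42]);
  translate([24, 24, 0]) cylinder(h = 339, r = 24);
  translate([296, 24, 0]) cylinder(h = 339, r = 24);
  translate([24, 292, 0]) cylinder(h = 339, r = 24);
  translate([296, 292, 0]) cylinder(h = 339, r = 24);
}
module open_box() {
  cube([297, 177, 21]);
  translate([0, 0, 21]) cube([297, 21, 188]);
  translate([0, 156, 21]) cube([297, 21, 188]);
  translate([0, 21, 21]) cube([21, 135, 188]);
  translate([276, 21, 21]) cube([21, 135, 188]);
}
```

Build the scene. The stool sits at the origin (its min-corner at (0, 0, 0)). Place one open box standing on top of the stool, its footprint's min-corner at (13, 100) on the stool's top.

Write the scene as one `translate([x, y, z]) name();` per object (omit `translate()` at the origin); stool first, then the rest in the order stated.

stool();
translate([13, 100, 381]) open_box();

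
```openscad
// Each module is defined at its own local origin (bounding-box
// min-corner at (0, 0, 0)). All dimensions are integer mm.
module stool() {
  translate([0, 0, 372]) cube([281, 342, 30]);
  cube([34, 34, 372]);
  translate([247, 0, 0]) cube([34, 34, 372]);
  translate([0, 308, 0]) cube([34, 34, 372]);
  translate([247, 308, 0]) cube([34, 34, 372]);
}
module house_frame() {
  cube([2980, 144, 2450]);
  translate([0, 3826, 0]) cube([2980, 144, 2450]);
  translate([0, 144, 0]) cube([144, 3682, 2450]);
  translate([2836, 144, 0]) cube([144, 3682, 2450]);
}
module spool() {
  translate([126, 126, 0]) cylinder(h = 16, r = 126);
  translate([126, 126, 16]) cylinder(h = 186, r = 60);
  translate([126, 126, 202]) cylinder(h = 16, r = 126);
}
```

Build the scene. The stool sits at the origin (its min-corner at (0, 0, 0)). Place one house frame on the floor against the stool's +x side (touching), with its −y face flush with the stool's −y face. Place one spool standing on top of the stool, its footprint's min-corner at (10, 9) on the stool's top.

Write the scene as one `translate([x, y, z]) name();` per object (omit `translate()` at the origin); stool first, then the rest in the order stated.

stool();
translate([281, 0, 0]) house_frame();
translate([10, 9, 402]) spool();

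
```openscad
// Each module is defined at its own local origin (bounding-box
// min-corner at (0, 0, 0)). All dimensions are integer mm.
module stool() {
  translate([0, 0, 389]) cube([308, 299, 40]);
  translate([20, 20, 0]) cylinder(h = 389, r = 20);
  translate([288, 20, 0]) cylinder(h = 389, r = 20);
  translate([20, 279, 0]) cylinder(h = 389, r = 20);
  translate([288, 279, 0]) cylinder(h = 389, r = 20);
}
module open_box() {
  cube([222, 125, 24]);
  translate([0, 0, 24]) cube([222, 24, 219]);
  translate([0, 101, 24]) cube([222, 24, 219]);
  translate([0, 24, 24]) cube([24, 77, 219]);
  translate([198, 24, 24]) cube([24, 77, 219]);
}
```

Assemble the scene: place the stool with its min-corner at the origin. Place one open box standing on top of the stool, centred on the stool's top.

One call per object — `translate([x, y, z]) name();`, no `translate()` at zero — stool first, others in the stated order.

stool();
translate([43, 87, 429]) open_box();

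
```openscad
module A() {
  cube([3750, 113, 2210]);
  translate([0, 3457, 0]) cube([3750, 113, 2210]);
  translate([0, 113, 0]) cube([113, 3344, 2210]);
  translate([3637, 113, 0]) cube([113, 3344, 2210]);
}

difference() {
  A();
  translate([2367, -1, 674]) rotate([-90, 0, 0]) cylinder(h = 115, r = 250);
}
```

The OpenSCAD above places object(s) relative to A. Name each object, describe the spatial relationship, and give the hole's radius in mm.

The subtracted cylinder has r = 250 mm.

A is a house frame. The house frame has a circular hole through its front wall. The hole's radius is 250 mm.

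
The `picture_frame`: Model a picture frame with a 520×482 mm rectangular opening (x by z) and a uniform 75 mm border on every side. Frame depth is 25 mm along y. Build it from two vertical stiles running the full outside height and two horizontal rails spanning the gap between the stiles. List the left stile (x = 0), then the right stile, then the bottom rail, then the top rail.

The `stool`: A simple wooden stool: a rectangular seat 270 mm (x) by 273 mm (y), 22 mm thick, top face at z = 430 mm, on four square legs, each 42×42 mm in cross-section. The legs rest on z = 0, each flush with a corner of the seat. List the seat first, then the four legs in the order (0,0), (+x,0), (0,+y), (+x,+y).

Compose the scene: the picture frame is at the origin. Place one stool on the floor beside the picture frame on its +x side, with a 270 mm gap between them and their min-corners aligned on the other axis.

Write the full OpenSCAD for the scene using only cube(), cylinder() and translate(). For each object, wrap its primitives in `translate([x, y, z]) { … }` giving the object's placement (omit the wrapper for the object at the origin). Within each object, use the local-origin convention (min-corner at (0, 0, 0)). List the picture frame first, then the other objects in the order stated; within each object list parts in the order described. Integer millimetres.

cube([75, 25, 632]);
translate([595, 0, 0]) cube([75, 25, 632]);
translate([75, 0, 0]) cube([520, 25, 75]);
translate([75, 0, 557]) cube([520, 25, 75]);
translate([940, 0, 0]) {
  translate([0, 0, 408]) cube([270, 273, 22]);
  cube([42, 42, 408]);
  translate([228, 0, 0]) cube([42, 42, 408]);
  translate([0, 231, 0]) cube([42, 42, 408]);
  translate([228, 231, 0]) cube([42, 42, 408]);
}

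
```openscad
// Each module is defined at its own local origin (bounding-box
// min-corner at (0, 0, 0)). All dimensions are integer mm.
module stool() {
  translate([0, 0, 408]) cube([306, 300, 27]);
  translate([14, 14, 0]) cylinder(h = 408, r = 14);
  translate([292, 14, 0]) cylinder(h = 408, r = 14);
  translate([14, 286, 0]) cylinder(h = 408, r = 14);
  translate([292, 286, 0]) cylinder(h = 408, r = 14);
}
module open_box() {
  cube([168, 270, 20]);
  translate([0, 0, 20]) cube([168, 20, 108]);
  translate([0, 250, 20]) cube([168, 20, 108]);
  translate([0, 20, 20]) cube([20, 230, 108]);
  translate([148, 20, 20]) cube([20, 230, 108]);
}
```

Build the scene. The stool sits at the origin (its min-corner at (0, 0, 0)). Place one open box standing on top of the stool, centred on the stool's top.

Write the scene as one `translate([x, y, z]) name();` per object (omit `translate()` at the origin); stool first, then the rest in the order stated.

stool();
translate([69, 15, 435]) open_box();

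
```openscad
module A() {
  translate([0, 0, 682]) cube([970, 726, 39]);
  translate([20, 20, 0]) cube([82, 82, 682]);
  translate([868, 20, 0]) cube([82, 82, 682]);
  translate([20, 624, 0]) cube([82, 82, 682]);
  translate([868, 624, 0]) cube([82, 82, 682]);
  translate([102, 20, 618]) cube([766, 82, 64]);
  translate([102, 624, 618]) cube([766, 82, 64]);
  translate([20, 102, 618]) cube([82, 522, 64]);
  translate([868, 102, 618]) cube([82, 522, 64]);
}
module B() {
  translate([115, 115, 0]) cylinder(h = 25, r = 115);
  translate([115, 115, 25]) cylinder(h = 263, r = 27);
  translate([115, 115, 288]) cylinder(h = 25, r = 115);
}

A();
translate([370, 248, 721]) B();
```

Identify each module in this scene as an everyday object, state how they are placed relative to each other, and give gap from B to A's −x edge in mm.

A is a table. B is a spool. The spool is on top of the table, centred. The gap from the spool to the table's −x edge is 370 mm.

The spool's min-x is at 370; the table's min-x is 0; gap = 370 mm.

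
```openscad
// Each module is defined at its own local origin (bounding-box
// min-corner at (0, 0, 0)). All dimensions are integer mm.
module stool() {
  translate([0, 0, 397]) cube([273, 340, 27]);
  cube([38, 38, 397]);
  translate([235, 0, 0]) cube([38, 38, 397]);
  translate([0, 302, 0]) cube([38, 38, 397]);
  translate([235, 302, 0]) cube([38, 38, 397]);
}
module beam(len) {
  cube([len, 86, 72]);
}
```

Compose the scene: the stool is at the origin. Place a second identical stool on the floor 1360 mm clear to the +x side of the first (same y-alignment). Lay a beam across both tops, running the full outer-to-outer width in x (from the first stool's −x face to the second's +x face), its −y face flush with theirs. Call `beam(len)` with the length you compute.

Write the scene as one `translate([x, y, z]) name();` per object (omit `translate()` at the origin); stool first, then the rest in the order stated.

stool();
translate([1633, 0, 0]) stool();
translate([0, 0, 424]) beam(1906);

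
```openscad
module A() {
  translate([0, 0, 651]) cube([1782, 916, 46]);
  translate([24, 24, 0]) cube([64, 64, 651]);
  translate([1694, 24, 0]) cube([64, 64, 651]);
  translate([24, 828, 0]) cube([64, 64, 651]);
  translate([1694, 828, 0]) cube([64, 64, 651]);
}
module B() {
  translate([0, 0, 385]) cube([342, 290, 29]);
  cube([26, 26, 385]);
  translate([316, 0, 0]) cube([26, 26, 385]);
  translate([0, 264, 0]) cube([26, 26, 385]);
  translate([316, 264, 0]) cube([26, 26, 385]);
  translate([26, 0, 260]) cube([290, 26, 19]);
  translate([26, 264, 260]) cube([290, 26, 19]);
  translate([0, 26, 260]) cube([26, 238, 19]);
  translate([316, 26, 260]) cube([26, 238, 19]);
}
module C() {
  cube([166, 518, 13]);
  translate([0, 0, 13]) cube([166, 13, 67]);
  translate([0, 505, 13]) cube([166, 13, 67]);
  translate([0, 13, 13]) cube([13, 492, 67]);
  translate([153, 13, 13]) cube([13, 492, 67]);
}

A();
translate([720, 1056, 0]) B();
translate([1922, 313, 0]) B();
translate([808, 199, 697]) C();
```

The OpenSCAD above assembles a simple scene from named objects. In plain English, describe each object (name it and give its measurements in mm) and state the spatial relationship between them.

A is a table with a 1782×916 mm rectangular top, 46 mm thick, top surface at z = 697 mm, supported by four 64×64 mm square legs, each inset 24 mm from the nearest pair of top edges, running from the floor.

B is a four-legged stool. The seat is a 342×290×29 mm slab whose top surface is at z = 414 mm; four square legs, each 26×26 mm in cross-section, run from the floor (z = 0) to the underside of the seat, each flush with a corner of the seat. Four stretchers, 26 mm wide and 19 mm tall, connect adjacent legs with their undersides at z = 260 mm, each running between the inner faces of the legs it joins and aligned with the legs' outer faces on the other axis.

C is an open-topped rectangular box: outside dimensions 166×518×80 mm, with a uniform wall and base thickness of 13 mm. The base is a full 166×518 slab on the floor; four walls sit on top of the base. The front and back walls (the −y and +y sides) span the full width; the two side walls fit between them.

Two stools sit around the table at the +y, +x sides. The open box is on top of the table, centred.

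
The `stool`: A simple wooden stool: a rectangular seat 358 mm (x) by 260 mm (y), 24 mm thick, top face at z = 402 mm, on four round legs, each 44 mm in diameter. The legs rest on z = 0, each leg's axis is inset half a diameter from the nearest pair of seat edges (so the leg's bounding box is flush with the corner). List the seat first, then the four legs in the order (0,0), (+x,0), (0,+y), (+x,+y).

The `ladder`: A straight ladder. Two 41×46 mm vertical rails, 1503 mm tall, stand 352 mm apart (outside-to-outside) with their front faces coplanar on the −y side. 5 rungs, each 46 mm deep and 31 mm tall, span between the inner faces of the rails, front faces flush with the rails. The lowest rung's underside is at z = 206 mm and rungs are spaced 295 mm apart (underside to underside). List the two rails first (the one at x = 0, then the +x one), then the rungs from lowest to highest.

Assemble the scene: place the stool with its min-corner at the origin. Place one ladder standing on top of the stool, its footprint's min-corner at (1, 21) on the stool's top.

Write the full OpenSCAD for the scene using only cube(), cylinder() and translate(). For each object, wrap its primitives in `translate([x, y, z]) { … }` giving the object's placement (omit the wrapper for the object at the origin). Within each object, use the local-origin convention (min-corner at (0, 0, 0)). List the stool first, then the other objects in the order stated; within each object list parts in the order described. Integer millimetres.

translate([0, 0, 378]) cube([358, 260, 24]);
translate([22, 22, 0]) cylinder(h = 378, r = 22);
translate([336, 22, 0]) cylinder(h = 378, r = 22);
translate([22, 238, 0]) cylinder(h = 378, r = 22);
translate([336, 238, 0]) cylinder(h = 378, r = 22);
translate([1, 21, 402]) {
  cube([41, 46, 1503]);
  translate([311, 0, 0]) cube([41, 46, 1503]);
  translate([41, 0, 206]) cube([270, 46, 31]);
  translate([41, 0, 501]) cube([270, 46, 31]);
  translate([41, 0, 796]) cube([270, 46, 31]);
  translate([41, 0, 1091]) cube([270, 46, 31]);
  translate([41, 0, 1386]) cube([270, 46, 31]);
}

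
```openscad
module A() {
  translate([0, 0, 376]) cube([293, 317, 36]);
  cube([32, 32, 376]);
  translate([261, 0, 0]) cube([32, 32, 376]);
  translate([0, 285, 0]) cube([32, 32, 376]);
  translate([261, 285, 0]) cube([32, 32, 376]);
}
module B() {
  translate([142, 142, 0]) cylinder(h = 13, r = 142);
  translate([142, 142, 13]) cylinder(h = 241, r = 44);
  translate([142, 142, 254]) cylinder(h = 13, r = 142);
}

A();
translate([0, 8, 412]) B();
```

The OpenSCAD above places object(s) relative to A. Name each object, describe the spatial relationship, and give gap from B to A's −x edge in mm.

The spool's min-x is at 0; the stool's min-x is 0; gap = 0 mm.

A is a stool. B is a spool. The spool is on top of the stool. The gap from the spool to the stool's −x edge is 0 mm.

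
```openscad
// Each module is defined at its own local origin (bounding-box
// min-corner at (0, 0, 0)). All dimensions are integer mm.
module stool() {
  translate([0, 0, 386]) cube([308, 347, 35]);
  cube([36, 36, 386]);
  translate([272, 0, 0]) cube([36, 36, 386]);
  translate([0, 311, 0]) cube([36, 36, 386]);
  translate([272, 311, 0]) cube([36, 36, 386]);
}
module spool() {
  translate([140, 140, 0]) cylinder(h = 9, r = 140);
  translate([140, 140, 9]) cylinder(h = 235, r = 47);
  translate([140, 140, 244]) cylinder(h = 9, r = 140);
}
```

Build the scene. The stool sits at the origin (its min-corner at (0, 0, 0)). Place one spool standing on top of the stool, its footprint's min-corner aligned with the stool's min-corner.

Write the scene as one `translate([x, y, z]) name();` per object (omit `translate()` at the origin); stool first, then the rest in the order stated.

stool();
translate([0, 0, 421]) spool();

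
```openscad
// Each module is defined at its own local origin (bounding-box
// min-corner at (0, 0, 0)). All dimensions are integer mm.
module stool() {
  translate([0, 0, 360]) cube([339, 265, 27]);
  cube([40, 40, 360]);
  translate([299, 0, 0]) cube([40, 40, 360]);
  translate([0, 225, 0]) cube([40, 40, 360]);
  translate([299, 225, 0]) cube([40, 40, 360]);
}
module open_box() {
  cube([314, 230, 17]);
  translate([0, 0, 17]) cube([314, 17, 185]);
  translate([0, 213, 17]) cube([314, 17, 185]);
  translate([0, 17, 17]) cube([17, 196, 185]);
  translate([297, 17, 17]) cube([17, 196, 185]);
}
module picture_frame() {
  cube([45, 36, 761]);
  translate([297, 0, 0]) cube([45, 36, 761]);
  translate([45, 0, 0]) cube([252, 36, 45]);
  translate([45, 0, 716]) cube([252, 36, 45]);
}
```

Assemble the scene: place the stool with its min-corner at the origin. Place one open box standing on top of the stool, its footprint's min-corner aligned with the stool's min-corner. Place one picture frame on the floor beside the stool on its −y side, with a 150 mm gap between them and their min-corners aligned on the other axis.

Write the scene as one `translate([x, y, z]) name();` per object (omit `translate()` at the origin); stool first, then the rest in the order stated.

stool();
translate([0, 0, 387]) open_box();
translate([0, -186, 0]) picture_frame();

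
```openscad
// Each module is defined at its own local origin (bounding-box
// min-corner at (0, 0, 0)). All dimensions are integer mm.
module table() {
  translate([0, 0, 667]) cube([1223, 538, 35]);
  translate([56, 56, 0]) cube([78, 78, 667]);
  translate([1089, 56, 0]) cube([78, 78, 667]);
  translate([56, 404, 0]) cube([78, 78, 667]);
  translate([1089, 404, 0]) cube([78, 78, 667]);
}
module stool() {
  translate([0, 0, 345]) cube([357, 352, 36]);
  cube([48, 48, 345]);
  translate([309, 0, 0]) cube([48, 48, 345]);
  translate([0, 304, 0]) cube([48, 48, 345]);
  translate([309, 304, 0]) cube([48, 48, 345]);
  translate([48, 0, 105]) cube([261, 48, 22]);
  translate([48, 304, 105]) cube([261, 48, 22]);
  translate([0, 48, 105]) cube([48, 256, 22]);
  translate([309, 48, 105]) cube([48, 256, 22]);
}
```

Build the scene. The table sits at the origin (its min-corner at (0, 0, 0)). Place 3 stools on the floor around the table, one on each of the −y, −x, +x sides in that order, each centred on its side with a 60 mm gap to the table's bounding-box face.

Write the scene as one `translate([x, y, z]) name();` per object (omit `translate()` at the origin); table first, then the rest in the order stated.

table();
translate([433, -412, 0]) stool();
translate([-417, 93, 0]) stool();
translate([1283, 93, 0]) stool();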